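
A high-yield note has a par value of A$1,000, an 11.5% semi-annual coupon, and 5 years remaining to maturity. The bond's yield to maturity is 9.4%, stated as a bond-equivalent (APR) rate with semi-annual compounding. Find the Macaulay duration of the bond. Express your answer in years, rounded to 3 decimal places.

Periodic yield y = 0.047. Discount each cash flow and weight by its period:
  t   CF        PV=CF/(1+0.047)^t    t·PV
  1        57.50        54.9188        54.9188
  2        57.50        52.4535       104.9070
  3        57.50        50.0989       150.2966
  4        57.50        47.8499       191.3996
  5        57.50        45.7019       228.5096
  6        57.50        43.6504       261.9021
  7        57.50        41.6909       291.8362
  8        57.50        39.8194       318.5550
  9        57.50        38.0319       342.2869
  10    1,057.50       668.0571     6,680.5706
  Σ                  1,082.2725     8,625.1823
Price P = Σ PV = 1,082.2725.
Macaulay duration = Σ(t·PV) / P = 8,625.1823 / 1,082.2725 = 7.96951 half-year periods.
In years: 7.96951 / 2 = 3.98476 years.

3.985 years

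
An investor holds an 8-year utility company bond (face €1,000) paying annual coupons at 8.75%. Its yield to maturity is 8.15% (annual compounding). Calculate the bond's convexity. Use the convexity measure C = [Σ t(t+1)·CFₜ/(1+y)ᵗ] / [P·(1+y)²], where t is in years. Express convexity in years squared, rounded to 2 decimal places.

42.54

With y = 0.0815:
  t   CF        PV=CF/(1+0.0815)^t    t·PV        t(t+1)·PV
  1        87.50        80.9061        80.9061         161.8123
  2        87.50        74.8092       149.6184         448.8552
  3        87.50        69.1717       207.5151         830.0605
  4        87.50        63.9590       255.8362       1,279.1809
  5        87.50        59.1392       295.6960       1,774.1760
  6        87.50        54.6826       328.0954       2,296.6679
  7        87.50        50.5618       353.9325       2,831.4599
  8     1,087.50       581.0548     4,648.4382      41,835.9439
  Σ                  1,034.2844     6,320.0379      51,458.1565
P = 1,034.2844.
Convexity = Σ t(t+1)·PV / [P·(1+y)²] = 51,458.1565 / (1,034.2844 × 1.169642) = 42.53645.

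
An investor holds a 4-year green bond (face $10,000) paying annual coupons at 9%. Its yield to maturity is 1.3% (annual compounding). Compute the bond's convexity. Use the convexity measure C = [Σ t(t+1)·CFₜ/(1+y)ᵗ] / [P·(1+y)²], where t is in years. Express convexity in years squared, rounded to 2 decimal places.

With y = 0.013:
  t   CF        PV=CF/(1+0.013)^t    t·PV        t(t+1)·PV
  1       900.00       888.4501       888.4501       1,776.9003
  2       900.00       877.0485     1,754.0970       5,262.2911
  3       900.00       865.7932     2,597.3796      10,389.5185
  4    10,900.00    10,351.1527    41,404.6109     207,023.0546
  Σ                 12,982.4446    46,644.5377     224,451.7644
P = 12,982.4446.
Convexity = Σ t(t+1)·PV / [P·(1+y)²] = 224,451.7644 / (12,982.4446 × 1.026169) = 16.84797.

16.85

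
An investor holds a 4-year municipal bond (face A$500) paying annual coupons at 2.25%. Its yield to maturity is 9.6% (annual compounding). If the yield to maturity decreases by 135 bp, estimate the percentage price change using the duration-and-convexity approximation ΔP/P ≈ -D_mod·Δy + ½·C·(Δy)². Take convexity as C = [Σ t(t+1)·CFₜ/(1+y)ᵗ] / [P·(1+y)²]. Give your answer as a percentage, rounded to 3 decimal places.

With y = 0.096:
  t   CF        PV=CF/(1+0.096)^t    t·PV        t(t+1)·PV
  1        11.25        10.2646        10.2646          20.5292
  2        11.25         9.3655        18.7310          56.1931
  3        11.25         8.5452        25.6355         102.5421
  4       511.25       354.3163     1,417.2651       7,086.3255
  Σ                    382.4916     1,471.8962       7,265.5899
P = 382.4916; D_Mac = 3.84818 yrs; D_mod = 3.51111 yrs; C = 15.81350.
Duration effect: -3.51111 × (-0.0135) = +0.047400
Convexity effect: 0.5 × 15.81350 × (-0.0135)² = +0.0014410
ΔP/P ≈ +0.047400 + 0.0014410 = +0.048841 = +4.8841%.

+4.884%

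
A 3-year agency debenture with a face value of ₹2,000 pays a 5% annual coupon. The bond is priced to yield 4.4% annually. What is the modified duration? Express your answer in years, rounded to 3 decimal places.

Periodic yield y = 0.044. First find Macaulay duration:
  t   CF        PV=CF/(1+0.044)^t    t·PV
  1       100.00        95.7854        95.7854
  2       100.00        91.7485       183.4970
  3     2,100.00     1,845.5159     5,536.5478
  Σ                  2,033.0499     5,815.8302
P = 2,033.0499; Macaulay duration = 5,815.8302 / 2,033.0499 = 2.86064 years.
Modified duration = D_Mac / (1 + y) = 2.86064 / 1.044 = 2.74008 years.

2.740 years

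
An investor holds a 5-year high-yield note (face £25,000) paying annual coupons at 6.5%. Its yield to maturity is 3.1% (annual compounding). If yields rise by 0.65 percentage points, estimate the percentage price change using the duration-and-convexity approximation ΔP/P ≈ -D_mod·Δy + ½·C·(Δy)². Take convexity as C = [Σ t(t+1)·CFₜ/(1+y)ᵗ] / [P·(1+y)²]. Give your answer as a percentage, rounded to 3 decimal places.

With y = 0.031:
  t   CF        PV=CF/(1+0.031)^t    t·PV        t(t+1)·PV
  1     1,625.00     1,576.1397     1,576.1397       3,152.2793
  2     1,625.00     1,528.7485     3,057.4969       9,172.4908
  3     1,625.00     1,482.7822     4,448.3467      17,793.3866
  4     1,625.00     1,438.1981     5,752.7923      28,763.9616
  5    26,625.00    22,855.7928   114,278.9639     685,673.7836
  Σ                 28,881.6612   129,113.7395     744,555.9019
P = 28,881.6612; D_Mac = 4.47044 yrs; D_mod = 4.33602 yrs; C = 24.25257.
Duration effect: -4.33602 × (+0.0065) = -0.028184
Convexity effect: 0.5 × 24.25257 × (0.0065)² = +0.0005123
ΔP/P ≈ -0.028184 + 0.0005123 = -0.027672 = -2.7672%.

-2.767%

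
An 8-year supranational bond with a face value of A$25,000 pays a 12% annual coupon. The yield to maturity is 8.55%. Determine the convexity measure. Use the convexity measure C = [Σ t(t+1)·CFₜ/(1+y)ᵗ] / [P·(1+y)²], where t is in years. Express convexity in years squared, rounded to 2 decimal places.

With y = 0.0855:
  t   CF        PV=CF/(1+0.0855)^t    t·PV        t(t+1)·PV
  1     3,000.00     2,763.7034     2,763.7034       5,527.4067
  2     3,000.00     2,546.0188     5,092.0375      15,276.1126
  3     3,000.00     2,345.4802     7,036.4406      28,145.7624
  4     3,000.00     2,160.7372     8,642.9487      43,214.7435
  5     3,000.00     1,990.5455     9,952.7277      59,716.3659
  6     3,000.00     1,833.7591    11,002.5548      77,017.8833
  7     3,000.00     1,689.3221    11,825.2546      94,602.0369
  8    28,000.00    14,525.1093   116,200.8744   1,045,807.8694
  Σ                 29,854.6755   172,516.5416   1,369,308.1806
P = 29,854.6755.
Convexity = Σ t(t+1)·PV / [P·(1+y)²] = 1,369,308.1806 / (29,854.6755 × 1.178310) = 38.92505.

38.93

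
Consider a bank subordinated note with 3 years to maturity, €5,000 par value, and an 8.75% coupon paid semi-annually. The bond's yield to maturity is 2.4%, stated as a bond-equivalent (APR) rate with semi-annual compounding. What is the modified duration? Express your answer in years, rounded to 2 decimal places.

2.70 years

Periodic yield y = 0.012. First find Macaulay duration:
  t   CF        PV=CF/(1+0.012)^t    t·PV
  1       218.75       216.1561       216.1561
  2       218.75       213.5930       427.1860
  3       218.75       211.0603       633.1809
  4       218.75       208.5576       834.2304
  5       218.75       206.0846     1,030.4229
  6     5,218.75     4,858.2898    29,149.7388
  Σ                  5,913.7414    32,290.9151
P = 5,913.7414; Macaulay duration = 32,290.9151 / 5,913.7414 = 5.46032 half-year periods = 2.73016 years.
Modified duration = D_Mac / (1 + y) = 2.73016 / 1.012 = 2.69779 years.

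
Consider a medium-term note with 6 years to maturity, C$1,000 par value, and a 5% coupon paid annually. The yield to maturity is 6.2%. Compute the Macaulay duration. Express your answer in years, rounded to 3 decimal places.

5.306 years

Periodic yield y = 0.062. Discount each cash flow and weight by its year:
  t   CF        PV=CF/(1+0.062)^t    t·PV
  1        50.00        47.0810        47.0810
  2        50.00        44.3324        88.6647
  3        50.00        41.7442       125.2327
  4        50.00        39.3072       157.2287
  5        50.00        37.0124       185.0621
  6     1,050.00       731.8839     4,391.3035
  Σ                    941.3611     4,994.5727
Price P = Σ PV = 941.3611.
Macaulay duration = Σ(t·PV) / P = 4,994.5727 / 941.3611 = 5.30569 years.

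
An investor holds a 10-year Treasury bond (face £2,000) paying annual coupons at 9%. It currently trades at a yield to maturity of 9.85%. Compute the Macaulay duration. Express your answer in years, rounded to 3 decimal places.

Periodic yield y = 0.0985. Discount each cash flow and weight by its year:
  t   CF        PV=CF/(1+0.0985)^t    t·PV
  1       180.00       163.8598       163.8598
  2       180.00       149.1669       298.3337
  3       180.00       135.7914       407.3743
  4       180.00       123.6153       494.4612
  5       180.00       112.5310       562.6550
  6       180.00       102.4406       614.6436
  7       180.00        93.2550       652.7849
  8       180.00        84.8930       679.1442
  9       180.00        77.2809       695.5278
  10    2,180.00       852.0320     8,520.3195
  Σ                  1,894.8658    13,089.1041
Price P = Σ PV = 1,894.8658.
Macaulay duration = Σ(t·PV) / P = 13,089.1041 / 1,894.8658 = 6.90767 years.

6.908 years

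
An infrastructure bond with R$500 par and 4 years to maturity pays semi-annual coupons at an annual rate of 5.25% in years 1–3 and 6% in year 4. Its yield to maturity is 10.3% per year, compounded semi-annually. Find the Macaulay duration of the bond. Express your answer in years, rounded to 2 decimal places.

Periodic yield y = 0.0515. Discount each cash flow and weight by its period:
  t   CF        PV=CF/(1+0.0515)^t    t·PV
  1       13.125        12.4822        12.4822
  2       13.125        11.8708        23.7416
  3       13.125        11.2894        33.8682
  4       13.125        10.7365        42.9459
  5       13.125        10.2106        51.0532
  6       13.125         9.7105        58.2633
  7       15.000        10.5542        73.8796
  8      515.000       344.6141     2,756.9126
  Σ                    421.4684     3,053.1467
Price P = Σ PV = 421.4684.
Macaulay duration = Σ(t·PV) / P = 3,053.1467 / 421.4684 = 7.24407 half-year periods.
In years: 7.24407 / 2 = 3.62204 years.

3.62 years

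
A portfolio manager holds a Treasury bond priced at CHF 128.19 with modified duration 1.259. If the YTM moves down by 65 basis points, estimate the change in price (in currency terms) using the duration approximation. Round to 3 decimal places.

Duration approximation: ΔP/P ≈ -D_mod · Δy = -1.259 × (-0.0065) = +0.0081835.
ΔP ≈ 128.19 × (+0.0081835) = +1.049042865.

+CHF 1.049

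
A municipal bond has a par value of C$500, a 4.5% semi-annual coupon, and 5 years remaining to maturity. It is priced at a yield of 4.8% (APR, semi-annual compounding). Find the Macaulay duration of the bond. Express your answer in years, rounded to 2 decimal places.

Periodic yield y = 0.024. Discount each cash flow and weight by its period:
  t   CF        PV=CF/(1+0.024)^t    t·PV
  1        11.25        10.9863        10.9863
  2        11.25        10.7288        21.4577
  3        11.25        10.4774        31.4321
  4        11.25        10.2318        40.9273
  5        11.25         9.9920        49.9600
  6        11.25         9.7578        58.5469
  7        11.25         9.5291        66.7038
  8        11.25         9.3058        74.4463
  9        11.25         9.0877        81.7891
  10      511.25       403.3051     4,033.0514
  Σ                    493.4019     4,469.3009
Price P = Σ PV = 493.4019.
Macaulay duration = Σ(t·PV) / P = 4,469.3009 / 493.4019 = 9.05813 half-year periods.
In years: 9.05813 / 2 = 4.52907 years.

4.53 years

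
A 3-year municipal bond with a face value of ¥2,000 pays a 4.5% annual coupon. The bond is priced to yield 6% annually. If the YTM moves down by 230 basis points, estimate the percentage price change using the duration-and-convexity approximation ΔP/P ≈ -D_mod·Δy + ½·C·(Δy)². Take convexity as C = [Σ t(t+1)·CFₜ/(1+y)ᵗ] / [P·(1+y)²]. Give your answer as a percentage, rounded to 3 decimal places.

With y = 0.06:
  t   CF        PV=CF/(1+0.06)^t    t·PV        t(t+1)·PV
  1        90.00        84.9057        84.9057         169.8113
  2        90.00        80.0997       160.1994         480.5981
  3     2,090.00     1,754.8043     5,264.4129      21,057.6516
  Σ                  1,919.8096     5,509.5179      21,708.0610
P = 1,919.8096; D_Mac = 2.86983 yrs; D_mod = 2.70738 yrs; C = 10.06355.
Duration effect: -2.70738 × (-0.023) = +0.062270
Convexity effect: 0.5 × 10.06355 × (-0.023)² = +0.0026618
ΔP/P ≈ +0.062270 + 0.0026618 = +0.064932 = +6.4932%.

+6.493%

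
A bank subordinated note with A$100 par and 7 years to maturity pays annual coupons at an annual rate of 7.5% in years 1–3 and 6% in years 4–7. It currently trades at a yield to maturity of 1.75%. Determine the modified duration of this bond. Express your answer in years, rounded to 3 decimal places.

5.822 years

Periodic yield y = 0.0175. First find Macaulay duration:
  t   CF        PV=CF/(1+0.0175)^t    t·PV
  1         7.50         7.3710         7.3710
  2         7.50         7.2442        14.4885
  3         7.50         7.1196        21.3589
  4         6.00         5.5978        22.3910
  5         6.00         5.5015        27.5074
  6         6.00         5.4069        32.4411
  7       106.00        93.8782       657.1477
  Σ                    132.1192       782.7056
P = 132.1192; Macaulay duration = 782.7056 / 132.1192 = 5.92424 years.
Modified duration = D_Mac / (1 + y) = 5.92424 / 1.0175 = 5.82235 years.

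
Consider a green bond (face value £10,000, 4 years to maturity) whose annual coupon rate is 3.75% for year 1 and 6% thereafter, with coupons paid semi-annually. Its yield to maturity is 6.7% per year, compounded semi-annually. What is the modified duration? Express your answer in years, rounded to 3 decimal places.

3.555 years

Periodic yield y = 0.0335. First find Macaulay duration:
  t   CF        PV=CF/(1+0.0335)^t    t·PV
  1       187.50       181.4224       181.4224
  2       187.50       175.5417       351.0834
  3       300.00       271.7627       815.2880
  4       300.00       262.9537     1,051.8149
  5       300.00       254.4303     1,272.1516
  6       300.00       246.1832     1,477.0991
  7       300.00       238.2034     1,667.4235
  8    10,300.00     7,913.2225    63,305.7800
  Σ                  9,543.7198    70,122.0628
P = 9,543.7198; Macaulay duration = 70,122.0628 / 9,543.7198 = 7.34746 half-year periods = 3.67373 years.
Modified duration = D_Mac / (1 + y) = 3.67373 / 1.0335 = 3.55465 years.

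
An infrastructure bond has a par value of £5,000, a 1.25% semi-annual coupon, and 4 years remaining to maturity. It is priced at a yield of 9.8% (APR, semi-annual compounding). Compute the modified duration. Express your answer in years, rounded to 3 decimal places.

Periodic yield y = 0.049. First find Macaulay duration:
  t   CF        PV=CF/(1+0.049)^t    t·PV
  1        31.25        29.7903        29.7903
  2        31.25        28.3987        56.7975
  3        31.25        27.0722        81.2166
  4        31.25        25.8076       103.2305
  5        31.25        24.6021       123.0106
  6        31.25        23.4529       140.7176
  7        31.25        22.3574       156.5019
  8     5,031.25     3,431.4051    27,451.2408
  Σ                  3,612.8864    28,142.5057
P = 3,612.8864; Macaulay duration = 28,142.5057 / 3,612.8864 = 7.78948 half-year periods = 3.89474 years.
Modified duration = D_Mac / (1 + y) = 3.89474 / 1.049 = 3.71281 years.

3.713 years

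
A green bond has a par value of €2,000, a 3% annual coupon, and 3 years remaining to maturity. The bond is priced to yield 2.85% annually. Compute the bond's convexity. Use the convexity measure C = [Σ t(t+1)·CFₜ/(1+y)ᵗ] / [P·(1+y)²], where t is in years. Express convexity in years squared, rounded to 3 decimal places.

10.909

With y = 0.0285:
  t   CF        PV=CF/(1+0.0285)^t    t·PV        t(t+1)·PV
  1        60.00        58.3374        58.3374         116.6748
  2        60.00        56.7208       113.4417         340.3250
  3     2,060.00     1,893.4521     5,680.3564      22,721.4257
  Σ                  2,008.5104     5,852.1355      23,178.4255
P = 2,008.5104.
Convexity = Σ t(t+1)·PV / [P·(1+y)²] = 23,178.4255 / (2,008.5104 × 1.057812) = 10.90941.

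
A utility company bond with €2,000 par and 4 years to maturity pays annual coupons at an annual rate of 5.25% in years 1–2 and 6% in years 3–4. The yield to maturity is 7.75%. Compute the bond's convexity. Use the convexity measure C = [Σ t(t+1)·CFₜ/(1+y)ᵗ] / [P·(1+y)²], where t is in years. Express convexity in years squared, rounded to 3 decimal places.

15.469

With y = 0.0775:
  t   CF        PV=CF/(1+0.0775)^t    t·PV        t(t+1)·PV
  1       105.00        97.4478        97.4478         194.8956
  2       105.00        90.4388       180.8776         542.6327
  3       120.00        95.9245       287.7734       1,151.0936
  4     2,120.00     1,572.7755     6,291.1021      31,455.5107
  Σ                  1,856.5866     6,857.2009      33,344.1327
P = 1,856.5866.
Convexity = Σ t(t+1)·PV / [P·(1+y)²] = 33,344.1327 / (1,856.5866 × 1.161006) = 15.46926.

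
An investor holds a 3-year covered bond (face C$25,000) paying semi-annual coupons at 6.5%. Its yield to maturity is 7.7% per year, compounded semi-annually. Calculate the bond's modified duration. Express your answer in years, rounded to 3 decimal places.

2.667 years

Periodic yield y = 0.0385. First find Macaulay duration:
  t   CF        PV=CF/(1+0.0385)^t    t·PV
  1       812.50       782.3784       782.3784
  2       812.50       753.3735     1,506.7471
  3       812.50       725.4440     2,176.3319
  4       812.50       698.5498     2,794.1992
  5       812.50       672.6527     3,363.2633
  6    25,812.50    20,577.4267   123,464.5603
  Σ                 24,209.8251   134,087.4802
P = 24,209.8251; Macaulay duration = 134,087.4802 / 24,209.8251 = 5.53856 half-year periods = 2.76928 years.
Modified duration = D_Mac / (1 + y) = 2.76928 / 1.0385 = 2.66661 years.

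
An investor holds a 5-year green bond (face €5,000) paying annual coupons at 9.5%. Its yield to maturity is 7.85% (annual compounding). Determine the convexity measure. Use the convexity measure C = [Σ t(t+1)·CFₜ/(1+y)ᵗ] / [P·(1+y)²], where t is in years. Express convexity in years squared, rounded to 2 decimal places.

20.56

With y = 0.0785:
  t   CF        PV=CF/(1+0.0785)^t    t·PV        t(t+1)·PV
  1       475.00       440.4265       440.4265         880.8530
  2       475.00       408.3695       816.7390       2,450.2171
  3       475.00       378.6458     1,135.9374       4,543.7498
  4       475.00       351.0856     1,404.3424       7,021.7119
  5     5,475.00     3,752.1775    18,760.8876     112,565.3254
  Σ                  5,330.7050    22,558.3329     127,461.8572
P = 5,330.7050.
Convexity = Σ t(t+1)·PV / [P·(1+y)²] = 127,461.8572 / (5,330.7050 × 1.163162) = 20.55679.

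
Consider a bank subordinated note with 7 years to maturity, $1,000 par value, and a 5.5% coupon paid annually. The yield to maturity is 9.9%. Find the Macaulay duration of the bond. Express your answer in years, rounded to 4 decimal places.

Periodic yield y = 0.099. Discount each cash flow and weight by its year:
  t   CF        PV=CF/(1+0.099)^t    t·PV
  1        55.00        50.0455        50.0455
  2        55.00        45.5373        91.0746
  3        55.00        41.4352       124.3056
  4        55.00        37.7027       150.8106
  5        55.00        34.3063       171.5316
  6        55.00        31.2159       187.2957
  7     1,055.00       544.8395     3,813.8767
  Σ                    785.0825     4,588.9404
Price P = Σ PV = 785.0825.
Macaulay duration = Σ(t·PV) / P = 4,588.9404 / 785.0825 = 5.84517 years.

5.8452 years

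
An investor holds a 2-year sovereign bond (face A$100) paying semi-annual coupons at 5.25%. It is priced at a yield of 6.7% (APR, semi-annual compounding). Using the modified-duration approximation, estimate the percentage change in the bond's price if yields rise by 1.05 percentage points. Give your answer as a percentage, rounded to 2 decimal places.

-1.95%

Periodic yield y = 0.0335. Modified duration first:
  t   CF        PV=CF/(1+0.0335)^t    t·PV
  1        2.625         2.5399         2.5399
  2        2.625         2.4576         4.9152
  3        2.625         2.3779         7.1338
  4      102.625        89.9521       359.8083
  Σ                     97.3275       374.3972
P = 97.3275; D_Mac = 3.84678 half-year periods = 1.92339 yrs; D_mod = 1.92339/(1+0.0335) = 1.86104 yrs.
ΔP/P ≈ -D_mod · Δy = -1.86104 × (+0.0105) = -0.019541 = -1.9541%.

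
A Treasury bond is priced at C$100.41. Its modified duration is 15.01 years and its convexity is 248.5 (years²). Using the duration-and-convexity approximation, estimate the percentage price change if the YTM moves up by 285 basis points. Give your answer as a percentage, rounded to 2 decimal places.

Duration effect: -D_mod·Δy = -15.01 × (+0.0285) = -0.427785
Convexity effect: ½·C·(Δy)² = 0.5 × 248.5 × (0.0285)² = +0.1009220625
ΔP/P ≈ -0.427785 + 0.1009220625 = -0.3268629375
= -32.68629375%.

-32.69%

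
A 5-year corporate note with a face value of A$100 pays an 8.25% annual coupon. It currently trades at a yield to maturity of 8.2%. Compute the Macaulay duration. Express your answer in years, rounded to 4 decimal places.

4.2946 years

Periodic yield y = 0.082. Discount each cash flow and weight by its year:
  t   CF        PV=CF/(1+0.082)^t    t·PV
  1         8.25         7.6248         7.6248
  2         8.25         7.0469        14.0938
  3         8.25         6.5129        19.5386
  4         8.25         6.0193        24.0771
  5       108.25        72.9947       364.9737
  Σ                    100.1986       430.3081
Price P = Σ PV = 100.1986.
Macaulay duration = Σ(t·PV) / P = 430.3081 / 100.1986 = 4.29455 years.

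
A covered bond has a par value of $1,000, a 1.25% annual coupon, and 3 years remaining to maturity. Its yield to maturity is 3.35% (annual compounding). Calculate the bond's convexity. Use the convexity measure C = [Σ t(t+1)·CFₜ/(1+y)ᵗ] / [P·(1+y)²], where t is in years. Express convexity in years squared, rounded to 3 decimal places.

With y = 0.0335:
  t   CF        PV=CF/(1+0.0335)^t    t·PV        t(t+1)·PV
  1        12.50        12.0948        12.0948          24.1896
  2        12.50        11.7028        23.4056          70.2167
  3     1,012.50       917.1990     2,751.5971      11,006.3884
  Σ                    940.9966     2,787.0975      11,100.7947
P = 940.9966.
Convexity = Σ t(t+1)·PV / [P·(1+y)²] = 11,100.7947 / (940.9966 × 1.068122) = 11.04447.

11.044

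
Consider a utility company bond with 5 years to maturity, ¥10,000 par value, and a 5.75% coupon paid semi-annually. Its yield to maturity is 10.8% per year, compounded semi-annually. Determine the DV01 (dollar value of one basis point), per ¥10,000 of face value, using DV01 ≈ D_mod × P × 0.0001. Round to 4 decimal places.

¥3.3272

Periodic yield y = 0.054.
  t   CF        PV=CF/(1+0.054)^t    t·PV
  1       287.50       272.7704       272.7704
  2       287.50       258.7954       517.5909
  3       287.50       245.5365       736.6094
  4       287.50       232.9568       931.8272
  5       287.50       221.0216     1,105.1082
  6       287.50       209.6979     1,258.1877
  7       287.50       198.9544     1,392.6809
  8       287.50       188.7613     1,510.0904
  9       287.50       179.0904     1,611.8138
  10   10,287.50     6,080.0022    60,800.0224
  Σ                  8,087.5871    70,136.7013
P = 8,087.5871; D_Mac = 8.67214 half-year periods = 4.33607 yrs; D_mod = 4.11392 yrs.
DV01 ≈ 4.11392 × 8,087.5871 × 0.0001 = 3.327168.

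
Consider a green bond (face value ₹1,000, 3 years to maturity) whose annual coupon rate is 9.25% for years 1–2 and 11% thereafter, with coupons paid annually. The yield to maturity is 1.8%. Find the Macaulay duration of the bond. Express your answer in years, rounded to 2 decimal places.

Periodic yield y = 0.018. Discount each cash flow and weight by its year:
  t   CF        PV=CF/(1+0.018)^t    t·PV
  1        92.50        90.8644        90.8644
  2        92.50        89.2578       178.5156
  3     1,110.00     1,052.1548     3,156.4644
  Σ                  1,232.2770     3,425.8445
Price P = Σ PV = 1,232.2770.
Macaulay duration = Σ(t·PV) / P = 3,425.8445 / 1,232.2770 = 2.78009 years.

2.78 years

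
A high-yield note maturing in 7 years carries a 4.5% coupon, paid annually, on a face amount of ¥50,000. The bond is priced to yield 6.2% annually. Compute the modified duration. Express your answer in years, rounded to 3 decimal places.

Periodic yield y = 0.062. First find Macaulay duration:
  t   CF        PV=CF/(1+0.062)^t    t·PV
  1     2,250.00     2,118.6441     2,118.6441
  2     2,250.00     1,994.9567     3,989.9135
  3     2,250.00     1,878.4903     5,635.4710
  4     2,250.00     1,768.8233     7,075.2932
  5     2,250.00     1,665.5587     8,327.7933
  6     2,250.00     1,568.3227     9,409.9360
  7    52,250.00    34,293.7263   240,056.0842
  Σ                 45,288.5221   276,613.1353
P = 45,288.5221; Macaulay duration = 276,613.1353 / 45,288.5221 = 6.10780 years.
Modified duration = D_Mac / (1 + y) = 6.10780 / 1.062 = 5.75122 years.

5.751 years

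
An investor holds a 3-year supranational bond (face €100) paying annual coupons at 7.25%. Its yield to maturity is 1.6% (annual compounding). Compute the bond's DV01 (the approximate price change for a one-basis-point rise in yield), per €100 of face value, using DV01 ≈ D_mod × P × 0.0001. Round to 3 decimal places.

€0.032

Periodic yield y = 0.016.
  t   CF        PV=CF/(1+0.016)^t    t·PV
  1         7.25         7.1358         7.1358
  2         7.25         7.0235        14.0469
  3       107.25       102.2624       306.7873
  Σ                    116.4217       327.9701
P = 116.4217; D_Mac = 2.81709 yrs; D_mod = 2.77272 yrs.
DV01 ≈ 2.77272 × 116.4217 × 0.0001 = 0.032281.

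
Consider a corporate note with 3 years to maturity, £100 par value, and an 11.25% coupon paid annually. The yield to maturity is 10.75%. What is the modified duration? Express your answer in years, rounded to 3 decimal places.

2.446 years

Periodic yield y = 0.1075. First find Macaulay duration:
  t   CF        PV=CF/(1+0.1075)^t    t·PV
  1        11.25        10.1580        10.1580
  2        11.25         9.1720        18.3440
  3       111.25        81.8972       245.6915
  Σ                    101.2272       274.1935
P = 101.2272; Macaulay duration = 274.1935 / 101.2272 = 2.70869 years.
Modified duration = D_Mac / (1 + y) = 2.70869 / 1.1075 = 2.44577 years.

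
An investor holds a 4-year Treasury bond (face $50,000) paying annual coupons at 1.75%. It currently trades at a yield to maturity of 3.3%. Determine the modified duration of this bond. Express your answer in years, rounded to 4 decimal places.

3.7701 years

Periodic yield y = 0.033. First find Macaulay duration:
  t   CF        PV=CF/(1+0.033)^t    t·PV
  1       875.00       847.0474       847.0474
  2       875.00       819.9878     1,639.9757
  3       875.00       793.7927     2,381.3780
  4    50,875.00    44,678.9683   178,715.8732
  Σ                 47,139.7963   183,584.2744
P = 47,139.7963; Macaulay duration = 183,584.2744 / 47,139.7963 = 3.89446 years.
Modified duration = D_Mac / (1 + y) = 3.89446 / 1.033 = 3.77005 years.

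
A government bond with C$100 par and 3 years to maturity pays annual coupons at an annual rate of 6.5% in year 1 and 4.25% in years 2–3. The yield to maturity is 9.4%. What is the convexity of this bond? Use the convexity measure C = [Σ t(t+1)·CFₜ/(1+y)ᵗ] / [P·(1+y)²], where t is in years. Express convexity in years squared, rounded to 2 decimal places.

With y = 0.094:
  t   CF        PV=CF/(1+0.094)^t    t·PV        t(t+1)·PV
  1         6.50         5.9415         5.9415          11.8830
  2         4.25         3.5510         7.1021          21.3062
  3       104.25        79.6204       238.8611         955.4442
  Σ                     89.1129       251.9046         988.6334
P = 89.1129.
Convexity = Σ t(t+1)·PV / [P·(1+y)²] = 988.6334 / (89.1129 × 1.196836) = 9.26958.

9.27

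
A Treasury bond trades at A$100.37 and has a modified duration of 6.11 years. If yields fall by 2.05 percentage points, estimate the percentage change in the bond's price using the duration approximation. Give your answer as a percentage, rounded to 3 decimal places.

Duration approximation: ΔP/P ≈ -D_mod · Δy = -6.11 × (-0.0205) = +0.125255.
As a percentage: +12.5255%.

+12.526%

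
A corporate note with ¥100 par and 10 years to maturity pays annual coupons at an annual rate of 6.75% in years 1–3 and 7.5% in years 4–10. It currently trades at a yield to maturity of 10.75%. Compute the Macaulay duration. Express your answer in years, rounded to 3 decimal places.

7.171 years

Periodic yield y = 0.1075. Discount each cash flow and weight by its year:
  t   CF        PV=CF/(1+0.1075)^t    t·PV
  1         6.75         6.0948         6.0948
  2         6.75         5.5032        11.0064
  3         6.75         4.9690        14.9071
  4         7.50         4.9852        19.9410
  5         7.50         4.5013        22.5067
  6         7.50         4.0644        24.3865
  7         7.50         3.6699        25.6894
  8         7.50         3.3137        26.5095
  9         7.50         2.9920        26.9284
  10      107.50        38.7232       387.2319
  Σ                     78.8169       565.2017
Price P = Σ PV = 78.8169.
Macaulay duration = Σ(t·PV) / P = 565.2017 / 78.8169 = 7.17107 years.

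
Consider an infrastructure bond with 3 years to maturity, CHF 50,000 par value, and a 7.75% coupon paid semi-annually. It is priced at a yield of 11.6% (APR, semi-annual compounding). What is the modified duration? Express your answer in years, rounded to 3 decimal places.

Periodic yield y = 0.058. First find Macaulay duration:
  t   CF        PV=CF/(1+0.058)^t    t·PV
  1     1,937.50     1,831.2854     1,831.2854
  2     1,937.50     1,730.8936     3,461.7872
  3     1,937.50     1,636.0053     4,908.0159
  4     1,937.50     1,546.3188     6,185.2753
  5     1,937.50     1,461.5490     7,307.7449
  6    51,937.50    37,031.1360   222,186.8159
  Σ                 45,237.1881   245,880.9247
P = 45,237.1881; Macaulay duration = 245,880.9247 / 45,237.1881 = 5.43537 half-year periods = 2.71769 years.
Modified duration = D_Mac / (1 + y) = 2.71769 / 1.058 = 2.56870 years.

2.569 years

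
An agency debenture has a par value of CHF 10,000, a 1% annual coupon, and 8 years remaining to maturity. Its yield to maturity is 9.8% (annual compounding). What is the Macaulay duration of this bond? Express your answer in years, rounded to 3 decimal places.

Periodic yield y = 0.098. Discount each cash flow and weight by its year:
  t   CF        PV=CF/(1+0.098)^t    t·PV
  1       100.00        91.0747        91.0747
  2       100.00        82.9460       165.8920
  3       100.00        75.5428       226.6283
  4       100.00        68.8003       275.2014
  5       100.00        62.6597       313.2985
  6       100.00        57.0671       342.4027
  7       100.00        51.9737       363.8159
  8    10,100.00     4,780.8229    38,246.5829
  Σ                  5,270.8872    40,024.8964
Price P = Σ PV = 5,270.8872.
Macaulay duration = Σ(t·PV) / P = 40,024.8964 / 5,270.8872 = 7.59358 years.

7.594 years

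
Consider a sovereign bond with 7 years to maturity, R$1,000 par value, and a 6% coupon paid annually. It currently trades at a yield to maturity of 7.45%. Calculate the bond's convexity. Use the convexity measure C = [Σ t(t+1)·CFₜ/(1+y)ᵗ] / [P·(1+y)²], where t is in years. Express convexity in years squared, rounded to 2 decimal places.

With y = 0.0745:
  t   CF        PV=CF/(1+0.0745)^t    t·PV        t(t+1)·PV
  1        60.00        55.8399        55.8399         111.6799
  2        60.00        51.9683       103.9366         311.8097
  3        60.00        48.3651       145.0953         580.3811
  4        60.00        45.0117       180.0469         900.2343
  5        60.00        41.8908       209.4542       1,256.7254
  6        60.00        38.9864       233.9182       1,637.4273
  7     1,060.00       641.0043     4,487.0299      35,896.2394
  Σ                    923.0665     5,415.3210      40,694.4971
P = 923.0665.
Convexity = Σ t(t+1)·PV / [P·(1+y)²] = 40,694.4971 / (923.0665 × 1.154550) = 38.18474.

38.18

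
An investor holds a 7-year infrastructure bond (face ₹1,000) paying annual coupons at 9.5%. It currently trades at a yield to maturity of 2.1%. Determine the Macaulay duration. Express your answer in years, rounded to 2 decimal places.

5.72 years

Periodic yield y = 0.021. Discount each cash flow and weight by its year:
  t   CF        PV=CF/(1+0.021)^t    t·PV
  1        95.00        93.0460        93.0460
  2        95.00        91.1323       182.2645
  3        95.00        89.2578       267.7735
  4        95.00        87.4220       349.6879
  5        95.00        85.6239       428.1194
  6        95.00        83.8628       503.1766
  7     1,095.00       946.7470     6,627.2288
  Σ                  1,477.0917     8,451.2967
Price P = Σ PV = 1,477.0917.
Macaulay duration = Σ(t·PV) / P = 8,451.2967 / 1,477.0917 = 5.72158 years.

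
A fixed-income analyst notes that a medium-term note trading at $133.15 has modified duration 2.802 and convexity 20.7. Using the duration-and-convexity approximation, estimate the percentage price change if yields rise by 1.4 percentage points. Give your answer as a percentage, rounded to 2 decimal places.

Duration effect: -D_mod·Δy = -2.802 × (+0.014) = -0.039228
Convexity effect: ½·C·(Δy)² = 0.5 × 20.7 × (0.014)² = +0.0020286
ΔP/P ≈ -0.039228 + 0.0020286 = -0.0371994
= -3.71994%.

-3.72%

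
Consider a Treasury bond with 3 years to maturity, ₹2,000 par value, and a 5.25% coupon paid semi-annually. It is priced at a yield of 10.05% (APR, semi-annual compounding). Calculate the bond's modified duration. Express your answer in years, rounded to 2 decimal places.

Periodic yield y = 0.05025. First find Macaulay duration:
  t   CF        PV=CF/(1+0.05025)^t    t·PV
  1        52.50        49.9881        49.9881
  2        52.50        47.5964        95.1928
  3        52.50        45.3191       135.9573
  4        52.50        43.1508       172.6031
  5        52.50        41.0862       205.4309
  6     2,052.50     1,529.4209     9,176.5255
  Σ                  1,756.5614     9,835.6976
P = 1,756.5614; Macaulay duration = 9,835.6976 / 1,756.5614 = 5.59940 half-year periods = 2.79970 years.
Modified duration = D_Mac / (1 + y) = 2.79970 / 1.05025 = 2.66575 years.

2.67 years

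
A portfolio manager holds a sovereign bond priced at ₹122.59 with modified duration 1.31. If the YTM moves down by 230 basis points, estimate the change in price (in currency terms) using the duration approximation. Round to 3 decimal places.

+₹3.694

Duration approximation: ΔP/P ≈ -D_mod · Δy = -1.31 × (-0.023) = +0.030130.
ΔP ≈ 122.59 × (+0.030130) = +3.6936367.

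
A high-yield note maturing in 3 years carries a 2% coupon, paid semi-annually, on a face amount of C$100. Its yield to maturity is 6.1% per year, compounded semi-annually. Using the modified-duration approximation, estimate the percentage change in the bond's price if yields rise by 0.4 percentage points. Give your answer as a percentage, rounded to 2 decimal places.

-1.13%

Periodic yield y = 0.0305. Modified duration first:
  t   CF        PV=CF/(1+0.0305)^t    t·PV
  1         1.00         0.9704         0.9704
  2         1.00         0.9417         1.8834
  3         1.00         0.9138         2.7414
  4         1.00         0.8868         3.5471
  5         1.00         0.8605         4.3026
  6       101.00        84.3400       506.0398
  Σ                     88.9131       519.4846
P = 88.9131; D_Mac = 5.84261 half-year periods = 2.92130 yrs; D_mod = 2.92130/(1+0.0305) = 2.83484 yrs.
ΔP/P ≈ -D_mod · Δy = -2.83484 × (+0.004) = -0.011339 = -1.1339%.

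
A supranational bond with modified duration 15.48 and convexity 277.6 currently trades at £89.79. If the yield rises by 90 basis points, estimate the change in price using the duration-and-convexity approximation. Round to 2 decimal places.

-£11.50

Duration effect: -D_mod·Δy = -15.48 × (+0.009) = -0.139320
Convexity effect: ½·C·(Δy)² = 0.5 × 277.6 × (0.009)² = +0.0112428
ΔP/P ≈ -0.139320 + 0.0112428 = -0.1280772
ΔP ≈ 89.79 × (-0.1280772) = -11.500051788.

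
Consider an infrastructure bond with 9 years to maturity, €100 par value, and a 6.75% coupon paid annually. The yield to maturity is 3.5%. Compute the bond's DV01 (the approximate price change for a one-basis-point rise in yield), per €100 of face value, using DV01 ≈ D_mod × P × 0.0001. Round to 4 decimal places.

Periodic yield y = 0.035.
  t   CF        PV=CF/(1+0.035)^t    t·PV
  1         6.75         6.5217         6.5217
  2         6.75         6.3012        12.6024
  3         6.75         6.0881        18.2643
  4         6.75         5.8822        23.5289
  5         6.75         5.6833        28.4166
  6         6.75         5.4911        32.9468
  7         6.75         5.3054        37.1381
  8         6.75         5.1260        41.0082
  9       106.75        78.3258       704.9320
  Σ                    124.7250       905.3591
P = 124.7250; D_Mac = 7.25884 yrs; D_mod = 7.01338 yrs.
DV01 ≈ 7.01338 × 124.7250 × 0.0001 = 0.087474.

€0.0875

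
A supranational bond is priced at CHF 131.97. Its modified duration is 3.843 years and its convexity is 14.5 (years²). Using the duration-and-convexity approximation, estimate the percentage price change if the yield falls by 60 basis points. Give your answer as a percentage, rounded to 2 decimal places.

Duration effect: -D_mod·Δy = -3.843 × (-0.006) = +0.023058
Convexity effect: ½·C·(Δy)² = 0.5 × 14.5 × (-0.006)² = +0.0002610
ΔP/P ≈ +0.023058 + 0.0002610 = +0.023319
= +2.3319%.

+2.33%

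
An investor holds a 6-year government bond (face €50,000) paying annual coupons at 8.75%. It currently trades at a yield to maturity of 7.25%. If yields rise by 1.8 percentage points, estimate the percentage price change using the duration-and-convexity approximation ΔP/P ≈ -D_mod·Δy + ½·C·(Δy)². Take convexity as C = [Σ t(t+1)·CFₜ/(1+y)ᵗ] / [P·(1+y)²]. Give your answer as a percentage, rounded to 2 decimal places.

-7.86%

With y = 0.0725:
  t   CF        PV=CF/(1+0.0725)^t    t·PV        t(t+1)·PV
  1     4,375.00     4,079.2541     4,079.2541       8,158.5082
  2     4,375.00     3,803.5003     7,607.0006      22,821.0018
  3     4,375.00     3,546.3872    10,639.1617      42,556.6468
  4     4,375.00     3,306.6548    13,226.6190      66,133.0952
  5     4,375.00     3,083.1280    15,415.6399      92,493.8395
  6    54,375.00    35,728.5561   214,371.3363   1,500,599.3542
  Σ                 53,547.4804   265,339.0117   1,732,762.4458
P = 53,547.4804; D_Mac = 4.95521 yrs; D_mod = 4.62024 yrs; C = 28.13231.
Duration effect: -4.62024 × (+0.018) = -0.083164
Convexity effect: 0.5 × 28.13231 × (0.018)² = +0.0045574
ΔP/P ≈ -0.083164 + 0.0045574 = -0.078607 = -7.8607%.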